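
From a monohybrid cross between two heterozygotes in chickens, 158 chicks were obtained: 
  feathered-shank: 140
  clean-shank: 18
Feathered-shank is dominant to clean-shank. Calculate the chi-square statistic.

For a monohybrid cross between heterozygotes with complete dominance, the expected phenotypic ratio is 3:1.
Under the 3:1 hypothesis (Σ ratio = 4, N = 158):
  feathered-shank: 158 × 3/4 = 118.5
  clean-shank: 158 × 1/4 = 39.5
χ² = Σ (O − E)² / E
  feathered-shank: (140 − 118.5)² / 118.5 = 3.9008
  clean-shank: (18 − 39.5)² / 39.5 = 11.7025
χ² = 3.9008 + 11.7025 = 15.6033 ≈ 15.603

15.603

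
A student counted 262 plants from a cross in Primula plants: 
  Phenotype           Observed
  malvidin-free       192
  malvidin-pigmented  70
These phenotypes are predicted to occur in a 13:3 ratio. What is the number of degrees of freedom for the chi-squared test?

A goodness-of-fit test with 2 phenotype classes has df = 2 − 1 = 1.

1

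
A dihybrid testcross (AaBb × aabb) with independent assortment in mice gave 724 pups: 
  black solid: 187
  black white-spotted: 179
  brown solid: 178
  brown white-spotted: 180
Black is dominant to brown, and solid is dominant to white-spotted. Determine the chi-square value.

A dihybrid testcross with independent assortment gives a 1:1:1:1 ratio.
Total ratio parts = 4. Expected numbers out of 724:
  black solid: 724 × 1/4 = 181
  black white-spotted: 724 × 1/4 = 181
  brown solid: 724 × 1/4 = 181
  brown white-spotted: 724 × 1/4 = 181
χ² = Σ (O − E)² / E
  black solid: (187 − 181)² / 181 = 0.1989
  black white-spotted: (179 − 181)² / 181 = 0.0221
  brown solid: (178 − 181)² / 181 = 0.0497
  brown white-spotted: (180 − 181)² / 181 = 0.0055
χ² = 0.1989 + 0.0221 + 0.0497 + 0.0055 = 0.2762 ≈ 0.276

0.276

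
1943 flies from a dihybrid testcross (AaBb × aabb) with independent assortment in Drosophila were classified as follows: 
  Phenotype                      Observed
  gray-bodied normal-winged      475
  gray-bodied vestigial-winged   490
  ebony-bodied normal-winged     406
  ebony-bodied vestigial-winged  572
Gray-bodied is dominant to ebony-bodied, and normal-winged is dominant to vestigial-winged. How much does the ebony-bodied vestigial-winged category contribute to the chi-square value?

A dihybrid testcross with independent assortment gives a 1:1:1:1 ratio.
Under the 1:1:1:1 hypothesis (Σ ratio = 4, N = 1943):
  gray-bodied normal-winged: 1943 × 1/4 = 485.75
  gray-bodied vestigial-winged: 1943 × 1/4 = 485.75
  ebony-bodied normal-winged: 1943 × 1/4 = 485.75
  ebony-bodied vestigial-winged: 1943 × 1/4 = 485.75
Contribution of ebony-bodied vestigial-winged: (572 − 485.75)² / 485.75 = 15.3146

15.315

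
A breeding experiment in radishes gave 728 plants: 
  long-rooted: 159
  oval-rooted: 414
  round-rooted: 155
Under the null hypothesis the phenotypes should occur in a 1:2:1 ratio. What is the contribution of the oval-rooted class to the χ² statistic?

6.868

Under the 1:2:1 hypothesis (Σ ratio = 4, N = 728):
  long-rooted: 728 × 1/4 = 182
  oval-rooted: 728 × 2/4 = 364
  round-rooted: 728 × 1/4 = 182
Contribution of oval-rooted: (414 − 364)² / 364 = 6.8681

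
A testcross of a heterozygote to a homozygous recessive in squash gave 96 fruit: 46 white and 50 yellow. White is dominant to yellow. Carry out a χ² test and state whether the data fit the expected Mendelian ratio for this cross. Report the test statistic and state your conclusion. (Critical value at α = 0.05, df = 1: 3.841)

0.167; consistent

A testcross of a heterozygote (Aa × aa) gives a 1:1 phenotypic ratio.
Under the 1:1 hypothesis (Σ ratio = 2, N = 96):
  white: 96 × 1/2 = 48
  yellow: 96 × 1/2 = 48
χ² = Σ (O − E)² / E
  white: (46 − 48)² / 48 = 0.0833
  yellow: (50 − 48)² / 48 = 0.0833
χ² = 0.0833 + 0.0833 = 0.1666 ≈ 0.167
Degrees of freedom = 2 − 1 = 1; critical value at α = 0.05 is 3.841.
Since 0.167 < 3.841, we fail to reject the null hypothesis — the data are consistent with the 1:1 ratio.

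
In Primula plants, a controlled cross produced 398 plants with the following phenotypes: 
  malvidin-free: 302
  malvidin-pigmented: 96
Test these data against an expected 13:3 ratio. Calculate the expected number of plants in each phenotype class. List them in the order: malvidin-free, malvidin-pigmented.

323.375, 74.625

The 13:3 ratio has 16 parts, so with N = 398 the expected counts are:
  malvidin-free: 398 × 13/16 = 323.375
  malvidin-pigmented: 398 × 3/16 = 74.625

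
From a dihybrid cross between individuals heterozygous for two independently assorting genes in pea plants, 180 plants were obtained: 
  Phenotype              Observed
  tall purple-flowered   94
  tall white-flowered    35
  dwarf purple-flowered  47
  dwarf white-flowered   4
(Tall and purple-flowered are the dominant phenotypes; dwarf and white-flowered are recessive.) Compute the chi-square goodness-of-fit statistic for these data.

A dihybrid F₂ with independent assortment and complete dominance at both loci gives a 9:3:3:1 phenotypic ratio.
The 9:3:3:1 ratio has 16 parts, so with N = 180 the expected counts are:
  tall purple-flowered: 180 × 9/16 = 101.25
  tall white-flowered: 180 × 3/16 = 33.75
  dwarf purple-flowered: 180 × 3/16 = 33.75
  dwarf white-flowered: 180 × 1/16 = 11.25
χ² = Σ (O − E)² / E
  tall purple-flowered: (94 − 101.25)² / 101.25 = 0.5191
  tall white-flowered: (35 − 33.75)² / 33.75 = 0.0463
  dwarf purple-flowered: (47 − 33.75)² / 33.75 = 5.2019
  dwarf white-flowered: (4 − 11.25)² / 11.25 = 4.6722
χ² = 0.5191 + 0.0463 + 5.2019 + 4.6722 = 10.4395 ≈ 10.440

10.440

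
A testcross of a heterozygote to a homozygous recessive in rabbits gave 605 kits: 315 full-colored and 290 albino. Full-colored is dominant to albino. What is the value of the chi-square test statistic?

1.033

A testcross of a heterozygote (Aa × aa) gives a 1:1 phenotypic ratio.
Total ratio parts = 2. Expected numbers out of 605:
  full-colored: 605 × 1/2 = 302.5
  albino: 605 × 1/2 = 302.5
χ² = Σ (O − E)² / E
  full-colored: (315 − 302.5)² / 302.5 = 0.5165
  albino: (290 − 302.5)² / 302.5 = 0.5165
χ² = 0.5165 + 0.5165 = 1.033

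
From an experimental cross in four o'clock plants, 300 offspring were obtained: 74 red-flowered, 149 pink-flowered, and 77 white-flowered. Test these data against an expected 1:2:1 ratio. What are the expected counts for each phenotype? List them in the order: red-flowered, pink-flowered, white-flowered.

Under the 1:2:1 hypothesis (Σ ratio = 4, N = 300):
  red-flowered: 300 × 1/4 = 75
  pink-flowered: 300 × 2/4 = 150
  white-flowered: 300 × 1/4 = 75

75, 150, 75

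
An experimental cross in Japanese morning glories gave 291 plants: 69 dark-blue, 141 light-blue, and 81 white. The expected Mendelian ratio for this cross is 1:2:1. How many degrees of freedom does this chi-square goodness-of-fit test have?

A goodness-of-fit test with 3 phenotype classes has df = 3 − 1 = 2.

2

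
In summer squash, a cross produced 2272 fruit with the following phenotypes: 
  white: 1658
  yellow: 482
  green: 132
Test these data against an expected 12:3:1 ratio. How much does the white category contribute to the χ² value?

1.242

Under the 12:3:1 hypothesis (Σ ratio = 16, N = 2272):
  white: 2272 × 12/16 = 1704
  yellow: 2272 × 3/16 = 426
  green: 2272 × 1/16 = 142
Contribution of white: (1658 − 1704)² / 1704 = 1.2418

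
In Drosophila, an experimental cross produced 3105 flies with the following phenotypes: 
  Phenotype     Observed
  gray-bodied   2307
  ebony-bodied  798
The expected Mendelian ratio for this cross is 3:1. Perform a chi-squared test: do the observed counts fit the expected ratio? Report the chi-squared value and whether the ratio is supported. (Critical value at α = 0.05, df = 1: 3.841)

0.813; consistent

The 3:1 ratio has 4 parts, so with N = 3105 the expected counts are:
  gray-bodied: 3105 × 3/4 = 2328.75
  ebony-bodied: 3105 × 1/4 = 776.25
χ² = Σ (O − E)² / E
  gray-bodied: (2307 − 2328.75)² / 2328.75 = 0.2031
  ebony-bodied: (798 − 776.25)² / 776.25 = 0.6094
χ² = 0.2031 + 0.6094 = 0.8125 ≈ 0.813
Degrees of freedom = 2 − 1 = 1; critical value at α = 0.05 is 3.841.
Since 0.813 < 3.841, we fail to reject the null hypothesis — the data are consistent with the 3:1 ratio.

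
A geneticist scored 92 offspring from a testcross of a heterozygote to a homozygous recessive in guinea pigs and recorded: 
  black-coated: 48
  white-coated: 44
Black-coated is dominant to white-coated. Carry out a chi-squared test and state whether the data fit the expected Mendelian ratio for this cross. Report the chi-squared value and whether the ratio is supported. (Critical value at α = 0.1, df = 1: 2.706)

0.174; consistent

A testcross of a heterozygote (Aa × aa) gives a 1:1 phenotypic ratio.
Total ratio parts = 2. Expected numbers out of 92:
  black-coated: 92 × 1/2 = 46
  white-coated: 92 × 1/2 = 46
χ² = Σ (O − E)² / E
  black-coated: (48 − 46)² / 46 = 0.0870
  white-coated: (44 − 46)² / 46 = 0.0870
χ² = 0.0870 + 0.0870 = 0.174
Degrees of freedom = 2 − 1 = 1; critical value at α = 0.1 is 2.706.
Since 0.174 < 2.706, we fail to reject the null hypothesis — the data are consistent with the 1:1 ratio.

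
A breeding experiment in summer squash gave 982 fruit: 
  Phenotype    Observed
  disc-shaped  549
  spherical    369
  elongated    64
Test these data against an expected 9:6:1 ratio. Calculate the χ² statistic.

Expected counts for N = 982 under a 9:6:1 ratio (total parts = 16):
  disc-shaped: 982 × 9/16 = 552.375
  spherical: 982 × 6/16 = 368.25
  elongated: 982 × 1/16 = 61.375
χ² = Σ (O − E)² / E
  disc-shaped: (549 − 552.375)² / 552.375 = 0.0206
  spherical: (369 − 368.25)² / 368.25 = 0.0015
  elongated: (64 − 61.375)² / 61.375 = 0.1123
χ² = 0.0206 + 0.0015 + 0.1123 = 0.1344 ≈ 0.134

0.134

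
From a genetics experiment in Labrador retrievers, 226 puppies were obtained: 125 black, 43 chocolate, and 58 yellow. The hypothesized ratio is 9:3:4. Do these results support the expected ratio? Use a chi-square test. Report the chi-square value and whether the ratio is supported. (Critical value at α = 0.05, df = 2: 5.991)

0.085; consistent

Expected counts for N = 226 under a 9:3:4 ratio (total parts = 16):
  black: 226 × 9/16 = 127.125
  chocolate: 226 × 3/16 = 42.375
  yellow: 226 × 4/16 = 56.5
χ² = Σ (O − E)² / E
  black: (125 − 127.125)² / 127.125 = 0.0355
  chocolate: (43 − 42.375)² / 42.375 = 0.0092
  yellow: (58 − 56.5)² / 56.5 = 0.0398
χ² = 0.0355 + 0.0092 + 0.0398 = 0.0845 ≈ 0.085
Degrees of freedom = 3 − 1 = 2; critical value at α = 0.05 is 5.991.
Since 0.085 < 5.991, we fail to reject the null hypothesis — the data are consistent with the 9:3:4 ratio.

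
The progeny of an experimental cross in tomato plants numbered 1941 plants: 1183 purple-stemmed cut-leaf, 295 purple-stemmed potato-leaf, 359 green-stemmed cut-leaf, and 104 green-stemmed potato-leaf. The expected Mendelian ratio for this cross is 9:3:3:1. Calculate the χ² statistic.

23.212

Under the 9:3:3:1 hypothesis (Σ ratio = 16, N = 1941):
  purple-stemmed cut-leaf: 1941 × 9/16 = 1091.8125
  purple-stemmed potato-leaf: 1941 × 3/16 = 363.9375
  green-stemmed cut-leaf: 1941 × 3/16 = 363.9375
  green-stemmed potato-leaf: 1941 × 1/16 = 121.3125
χ² = Σ (O − E)² / E
  purple-stemmed cut-leaf: (1183 − 1091.8125)² / 1091.8125 = 7.6159
  purple-stemmed potato-leaf: (295 − 363.9375)² / 363.9375 = 13.0582
  green-stemmed cut-leaf: (359 − 363.9375)² / 363.9375 = 0.0670
  green-stemmed potato-leaf: (104 − 121.3125)² / 121.3125 = 2.4707
χ² = 7.6159 + 13.0582 + 0.0670 + 2.4707 = 23.2118 ≈ 23.212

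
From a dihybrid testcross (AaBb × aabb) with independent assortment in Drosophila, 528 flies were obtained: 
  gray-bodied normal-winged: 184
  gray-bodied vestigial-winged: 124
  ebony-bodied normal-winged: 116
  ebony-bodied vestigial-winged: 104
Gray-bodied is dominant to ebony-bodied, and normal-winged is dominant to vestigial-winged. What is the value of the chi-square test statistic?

28.848

A dihybrid testcross with independent assortment gives a 1:1:1:1 ratio.
Expected counts for N = 528 under a 1:1:1:1 ratio (total parts = 4):
  gray-bodied normal-winged: 528 × 1/4 = 132
  gray-bodied vestigial-winged: 528 × 1/4 = 132
  ebony-bodied normal-winged: 528 × 1/4 = 132
  ebony-bodied vestigial-winged: 528 × 1/4 = 132
χ² = Σ (O − E)² / E
  gray-bodied normal-winged: (184 − 132)² / 132 = 20.4848
  gray-bodied vestigial-winged: (124 − 132)² / 132 = 0.4848
  ebony-bodied normal-winged: (116 − 132)² / 132 = 1.9394
  ebony-bodied vestigial-winged: (104 − 132)² / 132 = 5.9394
χ² = 20.4848 + 0.4848 + 1.9394 + 5.9394 = 28.8484 ≈ 28.848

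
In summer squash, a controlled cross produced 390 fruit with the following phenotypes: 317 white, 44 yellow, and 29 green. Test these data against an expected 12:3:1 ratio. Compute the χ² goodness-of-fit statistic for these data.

14.530

Expected counts for N = 390 under a 12:3:1 ratio (total parts = 16):
  white: 390 × 12/16 = 292.5
  yellow: 390 × 3/16 = 73.125
  green: 390 × 1/16 = 24.375
χ² = Σ (O − E)² / E
  white: (317 − 292.5)² / 292.5 = 2.0521
  yellow: (44 − 73.125)² / 73.125 = 11.6002
  green: (29 − 24.375)² / 24.375 = 0.8776
χ² = 2.0521 + 11.6002 + 0.8776 = 14.5299 ≈ 14.530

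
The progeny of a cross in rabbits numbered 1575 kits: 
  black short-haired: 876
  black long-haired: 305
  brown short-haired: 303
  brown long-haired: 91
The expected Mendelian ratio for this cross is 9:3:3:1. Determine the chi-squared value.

1.191

Under the 9:3:3:1 hypothesis (Σ ratio = 16, N = 1575):
  black short-haired: 1575 × 9/16 = 885.9375
  black long-haired: 1575 × 3/16 = 295.3125
  brown short-haired: 1575 × 3/16 = 295.3125
  brown long-haired: 1575 × 1/16 = 98.4375
χ² = Σ (O − E)² / E
  black short-haired: (876 − 885.9375)² / 885.9375 = 0.1115
  black long-haired: (305 − 295.3125)² / 295.3125 = 0.3178
  brown short-haired: (303 − 295.3125)² / 295.3125 = 0.2001
  brown long-haired: (91 − 98.4375)² / 98.4375 = 0.5619
χ² = 0.1115 + 0.3178 + 0.2001 + 0.5619 = 1.1913 ≈ 1.191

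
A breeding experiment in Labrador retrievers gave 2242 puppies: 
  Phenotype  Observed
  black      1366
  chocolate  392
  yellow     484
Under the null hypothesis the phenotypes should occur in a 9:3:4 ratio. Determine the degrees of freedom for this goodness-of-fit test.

A goodness-of-fit test with 3 phenotype classes has df = 3 − 1 = 2.

2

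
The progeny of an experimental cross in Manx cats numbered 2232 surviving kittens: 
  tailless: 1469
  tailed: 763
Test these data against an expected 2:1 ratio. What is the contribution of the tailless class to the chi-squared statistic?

0.243

Under the 2:1 hypothesis (Σ ratio = 3, N = 2232):
  tailless: 2232 × 2/3 = 1488
  tailed: 2232 × 1/3 = 744
Contribution of tailless: (1469 − 1488)² / 1488 = 0.2426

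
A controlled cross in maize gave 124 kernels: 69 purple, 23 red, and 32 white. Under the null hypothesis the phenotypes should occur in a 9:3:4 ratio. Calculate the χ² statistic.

Total ratio parts = 16. Expected numbers out of 124:
  purple: 124 × 9/16 = 69.75
  red: 124 × 3/16 = 23.25
  white: 124 × 4/16 = 31
χ² = Σ (O − E)² / E
  purple: (69 − 69.75)² / 69.75 = 0.0081
  red: (23 − 23.25)² / 23.25 = 0.0027
  white: (32 − 31)² / 31 = 0.0323
χ² = 0.0081 + 0.0027 + 0.0323 = 0.0431 ≈ 0.043

0.043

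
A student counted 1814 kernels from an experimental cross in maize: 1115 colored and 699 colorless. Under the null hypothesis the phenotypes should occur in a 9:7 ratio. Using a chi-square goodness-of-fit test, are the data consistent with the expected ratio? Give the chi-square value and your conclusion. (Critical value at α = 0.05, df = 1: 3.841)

Total ratio parts = 16. Expected numbers out of 1814:
  colored: 1814 × 9/16 = 1020.375
  colorless: 1814 × 7/16 = 793.625
χ² = Σ (O − E)² / E
  colored: (1115 − 1020.375)² / 1020.375 = 8.7751
  colorless: (699 − 793.625)² / 793.625 = 11.2823
χ² = 8.7751 + 11.2823 = 20.0574 ≈ 20.057
Degrees of freedom = 2 − 1 = 1; critical value at α = 0.05 is 3.841.
Since 20.057 > 3.841, we reject the null hypothesis — the data do not fit the 9:7 ratio.

20.057; not consistent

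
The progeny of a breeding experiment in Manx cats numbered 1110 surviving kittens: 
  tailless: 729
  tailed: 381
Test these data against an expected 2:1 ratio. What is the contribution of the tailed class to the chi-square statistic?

The 2:1 ratio has 3 parts, so with N = 1110 the expected counts are:
  tailless: 1110 × 2/3 = 740
  tailed: 1110 × 1/3 = 370
Contribution of tailed: (381 − 370)² / 370 = 0.3270

0.327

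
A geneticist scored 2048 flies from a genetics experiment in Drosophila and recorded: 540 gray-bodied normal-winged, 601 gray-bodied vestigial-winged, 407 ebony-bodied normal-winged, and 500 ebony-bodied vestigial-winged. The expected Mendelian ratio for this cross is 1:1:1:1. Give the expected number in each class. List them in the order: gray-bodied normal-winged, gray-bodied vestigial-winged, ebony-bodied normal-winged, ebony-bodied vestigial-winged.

Total ratio parts = 4. Expected numbers out of 2048:
  gray-bodied normal-winged: 2048 × 1/4 = 512
  gray-bodied vestigial-winged: 2048 × 1/4 = 512
  ebony-bodied normal-winged: 2048 × 1/4 = 512
  ebony-bodied vestigial-winged: 2048 × 1/4 = 512

512, 512, 512, 512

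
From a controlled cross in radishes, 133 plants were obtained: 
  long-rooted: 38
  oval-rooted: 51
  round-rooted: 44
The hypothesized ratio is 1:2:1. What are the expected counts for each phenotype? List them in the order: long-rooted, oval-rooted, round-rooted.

33.25, 66.5, 33.25

Expected counts for N = 133 under a 1:2:1 ratio (total parts = 4):
  long-rooted: 133 × 1/4 = 33.25
  oval-rooted: 133 × 2/4 = 66.5
  round-rooted: 133 × 1/4 = 33.25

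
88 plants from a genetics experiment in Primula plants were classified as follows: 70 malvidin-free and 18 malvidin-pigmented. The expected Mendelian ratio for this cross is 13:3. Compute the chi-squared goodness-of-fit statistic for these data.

Total ratio parts = 16. Expected numbers out of 88:
  malvidin-free: 88 × 13/16 = 71.5
  malvidin-pigmented: 88 × 3/16 = 16.5
χ² = Σ (O − E)² / E
  malvidin-free: (70 − 71.5)² / 71.5 = 0.0315
  malvidin-pigmented: (18 − 16.5)² / 16.5 = 0.1364
χ² = 0.0315 + 0.1364 = 0.1679 ≈ 0.168

0.168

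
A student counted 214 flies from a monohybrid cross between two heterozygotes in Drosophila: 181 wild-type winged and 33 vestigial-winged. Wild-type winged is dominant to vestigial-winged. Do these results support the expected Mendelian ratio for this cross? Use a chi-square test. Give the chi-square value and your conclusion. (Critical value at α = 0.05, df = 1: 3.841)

For a monohybrid cross between heterozygotes with complete dominance, the expected phenotypic ratio is 3:1.
Expected counts for N = 214 under a 3:1 ratio (total parts = 4):
  wild-type winged: 214 × 3/4 = 160.5
  vestigial-winged: 214 × 1/4 = 53.5
χ² = Σ (O − E)² / E
  wild-type winged: (181 − 160.5)² / 160.5 = 2.6184
  vestigial-winged: (33 − 53.5)² / 53.5 = 7.8551
χ² = 2.6184 + 7.8551 = 10.4735 ≈ 10.474
Degrees of freedom = 2 − 1 = 1; critical value at α = 0.05 is 3.841.
Since 10.474 > 3.841, we reject the null hypothesis — the data do not fit the 3:1 ratio.

10.474; not consistent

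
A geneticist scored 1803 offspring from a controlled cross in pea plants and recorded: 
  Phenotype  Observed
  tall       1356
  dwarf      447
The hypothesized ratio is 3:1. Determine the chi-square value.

Under the 3:1 hypothesis (Σ ratio = 4, N = 1803):
  tall: 1803 × 3/4 = 1352.25
  dwarf: 1803 × 1/4 = 450.75
χ² = Σ (O − E)² / E
  tall: (1356 − 1352.25)² / 1352.25 = 0.0104
  dwarf: (447 − 450.75)² / 450.75 = 0.0312
χ² = 0.0104 + 0.0312 = 0.0416 ≈ 0.042

0.042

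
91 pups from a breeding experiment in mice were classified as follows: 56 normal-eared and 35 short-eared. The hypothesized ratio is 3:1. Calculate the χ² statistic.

8.795

The 3:1 ratio has 4 parts, so with N = 91 the expected counts are:
  normal-eared: 91 × 3/4 = 68.25
  short-eared: 91 × 1/4 = 22.75
χ² = Σ (O − E)² / E
  normal-eared: (56 − 68.25)² / 68.25 = 2.1987
  short-eared: (35 − 22.75)² / 22.75 = 6.5962
χ² = 2.1987 + 6.5962 = 8.7949 ≈ 8.795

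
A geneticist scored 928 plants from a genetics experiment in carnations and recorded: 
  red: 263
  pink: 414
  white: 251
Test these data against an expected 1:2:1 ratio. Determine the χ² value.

Under the 1:2:1 hypothesis (Σ ratio = 4, N = 928):
  red: 928 × 1/4 = 232
  pink: 928 × 2/4 = 464
  white: 928 × 1/4 = 232
χ² = Σ (O − E)² / E
  red: (263 − 232)² / 232 = 4.1422
  pink: (414 − 464)² / 464 = 5.3879
  white: (251 − 232)² / 232 = 1.5560
χ² = 4.1422 + 5.3879 + 1.5560 = 11.0861 ≈ 11.086

11.086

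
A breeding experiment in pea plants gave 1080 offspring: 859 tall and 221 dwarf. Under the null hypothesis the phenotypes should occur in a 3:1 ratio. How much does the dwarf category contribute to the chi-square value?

Total ratio parts = 4. Expected numbers out of 1080:
  tall: 1080 × 3/4 = 810
  dwarf: 1080 × 1/4 = 270
Contribution of dwarf: (221 − 270)² / 270 = 8.8926

8.893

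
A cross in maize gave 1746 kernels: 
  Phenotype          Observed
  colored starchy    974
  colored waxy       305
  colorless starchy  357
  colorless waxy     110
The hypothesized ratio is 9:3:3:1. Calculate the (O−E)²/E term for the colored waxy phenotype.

Under the 9:3:3:1 hypothesis (Σ ratio = 16, N = 1746):
  colored starchy: 1746 × 9/16 = 982.125
  colored waxy: 1746 × 3/16 = 327.375
  colorless starchy: 1746 × 3/16 = 327.375
  colorless waxy: 1746 × 1/16 = 109.125
Contribution of colored waxy: (305 − 327.375)² / 327.375 = 1.5293

1.529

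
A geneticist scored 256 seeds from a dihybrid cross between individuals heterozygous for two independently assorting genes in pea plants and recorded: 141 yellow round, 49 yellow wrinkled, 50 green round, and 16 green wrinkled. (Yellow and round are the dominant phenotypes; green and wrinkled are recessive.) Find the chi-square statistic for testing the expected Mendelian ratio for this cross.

A dihybrid F₂ with independent assortment and complete dominance at both loci gives a 9:3:3:1 phenotypic ratio.
Total ratio parts = 16. Expected numbers out of 256:
  yellow round: 256 × 9/16 = 144
  yellow wrinkled: 256 × 3/16 = 48
  green round: 256 × 3/16 = 48
  green wrinkled: 256 × 1/16 = 16
χ² = Σ (O − E)² / E
  yellow round: (141 − 144)² / 144 = 0.0625
  yellow wrinkled: (49 − 48)² / 48 = 0.0208
  green round: (50 − 48)² / 48 = 0.0833
  green wrinkled: (16 − 16)² / 16 = 0.0000
χ² = 0.0625 + 0.0208 + 0.0833 + 0.0000 = 0.1666 ≈ 0.167

0.167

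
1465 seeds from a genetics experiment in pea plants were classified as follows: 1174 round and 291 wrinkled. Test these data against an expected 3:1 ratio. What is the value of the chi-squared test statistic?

20.615

Total ratio parts = 4. Expected numbers out of 1465:
  round: 1465 × 3/4 = 1098.75
  wrinkled: 1465 × 1/4 = 366.25
χ² = Σ (O − E)² / E
  round: (1174 − 1098.75)² / 1098.75 = 5.1536
  wrinkled: (291 − 366.25)² / 366.25 = 15.4609
χ² = 5.1536 + 15.4609 = 20.6145 ≈ 20.615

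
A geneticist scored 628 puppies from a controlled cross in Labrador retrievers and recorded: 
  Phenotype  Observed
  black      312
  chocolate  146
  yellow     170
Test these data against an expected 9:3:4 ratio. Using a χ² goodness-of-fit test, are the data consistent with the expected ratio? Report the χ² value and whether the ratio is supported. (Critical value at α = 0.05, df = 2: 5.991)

Total ratio parts = 16. Expected numbers out of 628:
  black: 628 × 9/16 = 353.25
  chocolate: 628 × 3/16 = 117.75
  yellow: 628 × 4/16 = 157
χ² = Σ (O − E)² / E
  black: (312 − 353.25)² / 353.25 = 4.8169
  chocolate: (146 − 117.75)² / 117.75 = 6.7776
  yellow: (170 − 157)² / 157 = 1.0764
χ² = 4.8169 + 6.7776 + 1.0764 = 12.6709 ≈ 12.671
Degrees of freedom = 3 − 1 = 2; critical value at α = 0.05 is 5.991.
Since 12.671 > 5.991, we reject the null hypothesis — the data do not fit the 9:3:4 ratio.

12.671; not consistent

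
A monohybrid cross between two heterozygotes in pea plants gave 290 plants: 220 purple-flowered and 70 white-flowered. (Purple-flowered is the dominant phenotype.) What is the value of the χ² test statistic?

For a monohybrid cross between heterozygotes with complete dominance, the expected phenotypic ratio is 3:1.
The 3:1 ratio has 4 parts, so with N = 290 the expected counts are:
  purple-flowered: 290 × 3/4 = 217.5
  white-flowered: 290 × 1/4 = 72.5
χ² = Σ (O − E)² / E
  purple-flowered: (220 − 217.5)² / 217.5 = 0.0287
  white-flowered: (70 − 72.5)² / 72.5 = 0.0862
χ² = 0.0287 + 0.0862 = 0.1149 ≈ 0.115

0.115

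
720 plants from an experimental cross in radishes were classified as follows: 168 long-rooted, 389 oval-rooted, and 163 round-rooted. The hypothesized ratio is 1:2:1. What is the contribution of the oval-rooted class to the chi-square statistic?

2.336

Under the 1:2:1 hypothesis (Σ ratio = 4, N = 720):
  long-rooted: 720 × 1/4 = 180
  oval-rooted: 720 × 2/4 = 360
  round-rooted: 720 × 1/4 = 180
Contribution of oval-rooted: (389 − 360)² / 360 = 2.3361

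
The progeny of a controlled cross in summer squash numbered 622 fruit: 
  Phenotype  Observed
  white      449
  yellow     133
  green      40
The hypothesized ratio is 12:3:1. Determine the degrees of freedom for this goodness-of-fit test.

2

A goodness-of-fit test with 3 phenotype classes has df = 3 − 1 = 2.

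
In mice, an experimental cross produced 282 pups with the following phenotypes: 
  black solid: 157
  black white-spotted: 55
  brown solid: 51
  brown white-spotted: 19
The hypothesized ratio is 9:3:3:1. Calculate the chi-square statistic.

0.276

Under the 9:3:3:1 hypothesis (Σ ratio = 16, N = 282):
  black solid: 282 × 9/16 = 158.625
  black white-spotted: 282 × 3/16 = 52.875
  brown solid: 282 × 3/16 = 52.875
  brown white-spotted: 282 × 1/16 = 17.625
χ² = Σ (O − E)² / E
  black solid: (157 − 158.625)² / 158.625 = 0.0166
  black white-spotted: (55 − 52.875)² / 52.875 = 0.0854
  brown solid: (51 − 52.875)² / 52.875 = 0.0665
  brown white-spotted: (19 − 17.625)² / 17.625 = 0.1073
χ² = 0.0166 + 0.0854 + 0.0665 + 0.1073 = 0.2758 ≈ 0.276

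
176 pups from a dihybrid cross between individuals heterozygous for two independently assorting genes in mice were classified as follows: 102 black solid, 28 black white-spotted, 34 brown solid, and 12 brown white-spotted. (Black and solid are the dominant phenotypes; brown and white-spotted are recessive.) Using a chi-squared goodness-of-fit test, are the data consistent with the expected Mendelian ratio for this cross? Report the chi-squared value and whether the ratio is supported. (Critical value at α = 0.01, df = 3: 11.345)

A dihybrid F₂ with independent assortment and complete dominance at both loci gives a 9:3:3:1 phenotypic ratio.
Under the 9:3:3:1 hypothesis (Σ ratio = 16, N = 176):
  black solid: 176 × 9/16 = 99
  black white-spotted: 176 × 3/16 = 33
  brown solid: 176 × 3/16 = 33
  brown white-spotted: 176 × 1/16 = 11
χ² = Σ (O − E)² / E
  black solid: (102 − 99)² / 99 = 0.0909
  black white-spotted: (28 − 33)² / 33 = 0.7576
  brown solid: (34 − 33)² / 33 = 0.0303
  brown white-spotted: (12 − 11)² / 11 = 0.0909
χ² = 0.0909 + 0.7576 + 0.0303 + 0.0909 = 0.9697 ≈ 0.970
Degrees of freedom = 4 − 1 = 3; critical value at α = 0.01 is 11.345.
Since 0.970 < 11.345, we fail to reject the null hypothesis — the data are consistent with the 9:3:3:1 ratio.

0.970; consistent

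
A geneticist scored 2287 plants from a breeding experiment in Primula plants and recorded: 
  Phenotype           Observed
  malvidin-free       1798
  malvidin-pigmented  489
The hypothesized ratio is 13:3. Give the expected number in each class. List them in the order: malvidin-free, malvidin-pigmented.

Expected counts for N = 2287 under a 13:3 ratio (total parts = 16):
  malvidin-free: 2287 × 13/16 = 1858.1875
  malvidin-pigmented: 2287 × 3/16 = 428.8125

1858.1875, 428.8125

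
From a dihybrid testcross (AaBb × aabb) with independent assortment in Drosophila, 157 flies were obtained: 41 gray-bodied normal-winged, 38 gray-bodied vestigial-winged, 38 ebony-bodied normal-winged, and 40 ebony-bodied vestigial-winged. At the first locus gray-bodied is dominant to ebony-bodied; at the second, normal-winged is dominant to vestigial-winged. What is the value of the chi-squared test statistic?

0.172

A dihybrid testcross with independent assortment gives a 1:1:1:1 ratio.
Expected counts for N = 157 under a 1:1:1:1 ratio (total parts = 4):
  gray-bodied normal-winged: 157 × 1/4 = 39.25
  gray-bodied vestigial-winged: 157 × 1/4 = 39.25
  ebony-bodied normal-winged: 157 × 1/4 = 39.25
  ebony-bodied vestigial-winged: 157 × 1/4 = 39.25
χ² = Σ (O − E)² / E
  gray-bodied normal-winged: (41 − 39.25)² / 39.25 = 0.0780
  gray-bodied vestigial-winged: (38 − 39.25)² / 39.25 = 0.0398
  ebony-bodied normal-winged: (38 − 39.25)² / 39.25 = 0.0398
  ebony-bodied vestigial-winged: (40 − 39.25)² / 39.25 = 0.0143
χ² = 0.0780 + 0.0398 + 0.0398 + 0.0143 = 0.1719 ≈ 0.172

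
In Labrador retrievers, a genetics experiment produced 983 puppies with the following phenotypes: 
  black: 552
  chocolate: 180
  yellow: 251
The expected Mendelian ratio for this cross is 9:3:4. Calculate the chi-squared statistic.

Under the 9:3:4 hypothesis (Σ ratio = 16, N = 983):
  black: 983 × 9/16 = 552.9375
  chocolate: 983 × 3/16 = 184.3125
  yellow: 983 × 4/16 = 245.75
χ² = Σ (O − E)² / E
  black: (552 − 552.9375)² / 552.9375 = 0.0016
  chocolate: (180 − 184.3125)² / 184.3125 = 0.1009
  yellow: (251 − 245.75)² / 245.75 = 0.1122
χ² = 0.0016 + 0.1009 + 0.1122 = 0.2147 ≈ 0.215

0.215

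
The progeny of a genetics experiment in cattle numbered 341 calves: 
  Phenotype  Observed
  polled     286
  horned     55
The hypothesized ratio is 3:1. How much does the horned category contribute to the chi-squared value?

Under the 3:1 hypothesis (Σ ratio = 4, N = 341):
  polled: 341 × 3/4 = 255.75
  horned: 341 × 1/4 = 85.25
Contribution of horned: (55 − 85.25)² / 85.25 = 10.7339

10.734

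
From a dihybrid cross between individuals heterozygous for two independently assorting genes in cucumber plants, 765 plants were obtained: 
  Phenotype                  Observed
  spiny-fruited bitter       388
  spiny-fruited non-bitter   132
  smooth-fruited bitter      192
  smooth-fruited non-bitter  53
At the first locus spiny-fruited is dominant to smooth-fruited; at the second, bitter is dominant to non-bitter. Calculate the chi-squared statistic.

A dihybrid F₂ with independent assortment and complete dominance at both loci gives a 9:3:3:1 phenotypic ratio.
Total ratio parts = 16. Expected numbers out of 765:
  spiny-fruited bitter: 765 × 9/16 = 430.3125
  spiny-fruited non-bitter: 765 × 3/16 = 143.4375
  smooth-fruited bitter: 765 × 3/16 = 143.4375
  smooth-fruited non-bitter: 765 × 1/16 = 47.8125
χ² = Σ (O − E)² / E
  spiny-fruited bitter: (388 − 430.3125)² / 430.3125 = 4.1606
  spiny-fruited non-bitter: (132 − 143.4375)² / 143.4375 = 0.9120
  smooth-fruited bitter: (192 − 143.4375)² / 143.4375 = 16.4414
  smooth-fruited non-bitter: (53 − 47.8125)² / 47.8125 = 0.5628
χ² = 4.1606 + 0.9120 + 16.4414 + 0.5628 = 22.0768 ≈ 22.077

22.077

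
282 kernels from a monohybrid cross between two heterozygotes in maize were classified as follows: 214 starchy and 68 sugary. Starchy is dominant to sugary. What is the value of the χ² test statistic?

For a monohybrid cross between heterozygotes with complete dominance, the expected phenotypic ratio is 3:1.
Total ratio parts = 4. Expected numbers out of 282:
  starchy: 282 × 3/4 = 211.5
  sugary: 282 × 1/4 = 70.5
χ² = Σ (O − E)² / E
  starchy: (214 − 211.5)² / 211.5 = 0.0296
  sugary: (68 − 70.5)² / 70.5 = 0.0887
χ² = 0.0296 + 0.0887 = 0.1183 ≈ 0.118

0.118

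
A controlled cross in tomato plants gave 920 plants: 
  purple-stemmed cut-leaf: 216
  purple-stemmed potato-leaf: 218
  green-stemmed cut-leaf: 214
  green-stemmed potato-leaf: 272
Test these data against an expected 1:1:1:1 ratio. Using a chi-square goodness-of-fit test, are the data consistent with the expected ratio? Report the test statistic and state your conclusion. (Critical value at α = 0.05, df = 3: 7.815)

Expected counts for N = 920 under a 1:1:1:1 ratio (total parts = 4):
  purple-stemmed cut-leaf: 920 × 1/4 = 230
  purple-stemmed potato-leaf: 920 × 1/4 = 230
  green-stemmed cut-leaf: 920 × 1/4 = 230
  green-stemmed potato-leaf: 920 × 1/4 = 230
χ² = Σ (O − E)² / E
  purple-stemmed cut-leaf: (216 − 230)² / 230 = 0.8522
  purple-stemmed potato-leaf: (218 − 230)² / 230 = 0.6261
  green-stemmed cut-leaf: (214 − 230)² / 230 = 1.1130
  green-stemmed potato-leaf: (272 − 230)² / 230 = 7.6696
χ² = 0.8522 + 0.6261 + 1.1130 + 7.6696 = 10.2609 ≈ 10.261
Degrees of freedom = 4 − 1 = 3; critical value at α = 0.05 is 7.815.
Since 10.261 > 7.815, we reject the null hypothesis — the data do not fit the 1:1:1:1 ratio.

10.261; not consistent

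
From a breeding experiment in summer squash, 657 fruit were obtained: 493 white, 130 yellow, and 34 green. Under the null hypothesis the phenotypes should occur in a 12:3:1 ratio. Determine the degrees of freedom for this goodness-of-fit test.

2

A goodness-of-fit test with 3 phenotype classes has df = 3 − 1 = 2.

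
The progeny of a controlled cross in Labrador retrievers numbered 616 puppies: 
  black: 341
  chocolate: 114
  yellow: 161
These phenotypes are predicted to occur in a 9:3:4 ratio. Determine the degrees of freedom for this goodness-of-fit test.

2

A goodness-of-fit test with 3 phenotype classes has df = 3 − 1 = 2.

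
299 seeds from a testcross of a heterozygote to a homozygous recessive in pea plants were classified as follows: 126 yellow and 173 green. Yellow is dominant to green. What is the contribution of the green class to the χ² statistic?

A testcross of a heterozygote (Aa × aa) gives a 1:1 phenotypic ratio.
Under the 1:1 hypothesis (Σ ratio = 2, N = 299):
  yellow: 299 × 1/2 = 149.5
  green: 299 × 1/2 = 149.5
Contribution of green: (173 − 149.5)² / 149.5 = 3.6940

3.694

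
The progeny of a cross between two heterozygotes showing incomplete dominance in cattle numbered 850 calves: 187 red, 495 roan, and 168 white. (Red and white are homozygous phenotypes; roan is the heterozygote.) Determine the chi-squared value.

With incomplete dominance, a heterozygote × heterozygote cross gives a 1:2:1 phenotypic ratio.
Expected counts for N = 850 under a 1:2:1 ratio (total parts = 4):
  red: 850 × 1/4 = 212.5
  roan: 850 × 2/4 = 425
  white: 850 × 1/4 = 212.5
χ² = Σ (O − E)² / E
  red: (187 − 212.5)² / 212.5 = 3.0600
  roan: (495 − 425)² / 425 = 11.5294
  white: (168 − 212.5)² / 212.5 = 9.3188
χ² = 3.0600 + 11.5294 + 9.3188 = 23.9082 ≈ 23.908

23.908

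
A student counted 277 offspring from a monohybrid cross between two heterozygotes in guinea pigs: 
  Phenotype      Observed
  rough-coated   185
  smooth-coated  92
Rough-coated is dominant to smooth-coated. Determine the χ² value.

For a monohybrid cross between heterozygotes with complete dominance, the expected phenotypic ratio is 3:1.
Total ratio parts = 4. Expected numbers out of 277:
  rough-coated: 277 × 3/4 = 207.75
  smooth-coated: 277 × 1/4 = 69.25
χ² = Σ (O − E)² / E
  rough-coated: (185 − 207.75)² / 207.75 = 2.4913
  smooth-coated: (92 − 69.25)² / 69.25 = 7.4738
χ² = 2.4913 + 7.4738 = 9.9651 ≈ 9.965

9.965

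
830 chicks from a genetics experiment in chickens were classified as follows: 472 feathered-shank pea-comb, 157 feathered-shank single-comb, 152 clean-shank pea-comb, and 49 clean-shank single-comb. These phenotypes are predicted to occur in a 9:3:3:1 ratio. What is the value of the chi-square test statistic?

Expected counts for N = 830 under a 9:3:3:1 ratio (total parts = 16):
  feathered-shank pea-comb: 830 × 9/16 = 466.875
  feathered-shank single-comb: 830 × 3/16 = 155.625
  clean-shank pea-comb: 830 × 3/16 = 155.625
  clean-shank single-comb: 830 × 1/16 = 51.875
χ² = Σ (O − E)² / E
  feathered-shank pea-comb: (472 − 466.875)² / 466.875 = 0.0563
  feathered-shank single-comb: (157 − 155.625)² / 155.625 = 0.0121
  clean-shank pea-comb: (152 − 155.625)² / 155.625 = 0.0844
  clean-shank single-comb: (49 − 51.875)² / 51.875 = 0.1593
χ² = 0.0563 + 0.0121 + 0.0844 + 0.1593 = 0.3121 ≈ 0.312

0.312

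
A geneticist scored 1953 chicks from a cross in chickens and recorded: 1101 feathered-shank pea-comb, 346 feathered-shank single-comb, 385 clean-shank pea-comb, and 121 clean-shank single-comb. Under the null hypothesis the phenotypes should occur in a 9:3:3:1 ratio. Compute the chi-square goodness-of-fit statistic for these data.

2.094

Under the 9:3:3:1 hypothesis (Σ ratio = 16, N = 1953):
  feathered-shank pea-comb: 1953 × 9/16 = 1098.5625
  feathered-shank single-comb: 1953 × 3/16 = 366.1875
  clean-shank pea-comb: 1953 × 3/16 = 366.1875
  clean-shank single-comb: 1953 × 1/16 = 122.0625
χ² = Σ (O − E)² / E
  feathered-shank pea-comb: (1101 − 1098.5625)² / 1098.5625 = 0.0054
  feathered-shank single-comb: (346 − 366.1875)² / 366.1875 = 1.1129
  clean-shank pea-comb: (385 − 366.1875)² / 366.1875 = 0.9665
  clean-shank single-comb: (121 − 122.0625)² / 122.0625 = 0.0092
χ² = 0.0054 + 1.1129 + 0.9665 + 0.0092 = 2.094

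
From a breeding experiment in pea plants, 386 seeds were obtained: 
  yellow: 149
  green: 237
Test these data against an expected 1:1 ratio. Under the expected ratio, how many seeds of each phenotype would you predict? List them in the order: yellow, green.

193, 193

Total ratio parts = 2. Expected numbers out of 386:
  yellow: 386 × 1/2 = 193
  green: 386 × 1/2 = 193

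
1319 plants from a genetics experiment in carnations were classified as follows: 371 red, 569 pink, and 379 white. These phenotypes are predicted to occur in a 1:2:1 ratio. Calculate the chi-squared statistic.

24.935

Under the 1:2:1 hypothesis (Σ ratio = 4, N = 1319):
  red: 1319 × 1/4 = 329.75
  pink: 1319 × 2/4 = 659.5
  white: 1319 × 1/4 = 329.75
χ² = Σ (O − E)² / E
  red: (371 − 329.75)² / 329.75 = 5.1602
  pink: (569 − 659.5)² / 659.5 = 12.4189
  white: (379 − 329.75)² / 329.75 = 7.3558
χ² = 5.1602 + 12.4189 + 7.3558 = 24.9349 ≈ 24.935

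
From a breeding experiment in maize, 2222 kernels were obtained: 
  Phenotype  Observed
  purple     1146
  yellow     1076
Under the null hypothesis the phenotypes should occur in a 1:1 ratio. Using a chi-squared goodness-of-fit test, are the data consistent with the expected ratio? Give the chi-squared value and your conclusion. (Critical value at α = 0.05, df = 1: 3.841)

2.205; consistent

Under the 1:1 hypothesis (Σ ratio = 2, N = 2222):
  purple: 2222 × 1/2 = 1111
  yellow: 2222 × 1/2 = 1111
χ² = Σ (O − E)² / E
  purple: (1146 − 1111)² / 1111 = 1.1026
  yellow: (1076 − 1111)² / 1111 = 1.1026
χ² = 1.1026 + 1.1026 = 2.2052 ≈ 2.205
Degrees of freedom = 2 − 1 = 1; critical value at α = 0.05 is 3.841.
Since 2.205 < 3.841, we fail to reject the null hypothesis — the data are consistent with the 1:1 ratio.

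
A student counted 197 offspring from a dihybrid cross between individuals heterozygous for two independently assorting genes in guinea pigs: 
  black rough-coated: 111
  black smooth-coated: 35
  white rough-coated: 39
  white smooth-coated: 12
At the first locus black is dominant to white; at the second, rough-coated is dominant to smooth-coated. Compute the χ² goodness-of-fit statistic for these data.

A dihybrid F₂ with independent assortment and complete dominance at both loci gives a 9:3:3:1 phenotypic ratio.
Expected counts for N = 197 under a 9:3:3:1 ratio (total parts = 16):
  black rough-coated: 197 × 9/16 = 110.8125
  black smooth-coated: 197 × 3/16 = 36.9375
  white rough-coated: 197 × 3/16 = 36.9375
  white smooth-coated: 197 × 1/16 = 12.3125
χ² = Σ (O − E)² / E
  black rough-coated: (111 − 110.8125)² / 110.8125 = 0.0003
  black smooth-coated: (35 − 36.9375)² / 36.9375 = 0.1016
  white rough-coated: (39 − 36.9375)² / 36.9375 = 0.1152
  white smooth-coated: (12 − 12.3125)² / 12.3125 = 0.0079
χ² = 0.0003 + 0.1016 + 0.1152 + 0.0079 = 0.225

0.225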